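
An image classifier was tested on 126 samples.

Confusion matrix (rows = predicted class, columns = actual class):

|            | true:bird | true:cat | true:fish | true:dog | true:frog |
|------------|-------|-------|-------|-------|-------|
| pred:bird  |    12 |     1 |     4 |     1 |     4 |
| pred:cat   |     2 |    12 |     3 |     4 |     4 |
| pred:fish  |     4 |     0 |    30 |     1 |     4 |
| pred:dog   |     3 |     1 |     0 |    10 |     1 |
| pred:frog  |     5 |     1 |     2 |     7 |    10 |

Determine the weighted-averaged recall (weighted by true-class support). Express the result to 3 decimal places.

Per-class recall (TP/(TP+FN)):
  bird: TP=12, FN=2+4+3+5=14 → 12/26 = 0.4615
  cat: TP=12, FN=1+0+1+1=3 → 12/15 = 0.8000
  fish: TP=30, FN=4+3+0+2=9 → 30/39 = 0.7692
  dog: TP=10, FN=1+4+1+7=13 → 10/23 = 0.4348
  frog: TP=10, FN=4+4+4+1=13 → 10/23 = 0.4348
Weighted-recall = Σ (supportᵢ/N)·recallᵢ with N=126: (26/126)·0.4615 + (15/126)·0.8000 + (39/126)·0.7692 + (23/126)·0.4348 + (23/126)·0.4348 = 0.587

0.587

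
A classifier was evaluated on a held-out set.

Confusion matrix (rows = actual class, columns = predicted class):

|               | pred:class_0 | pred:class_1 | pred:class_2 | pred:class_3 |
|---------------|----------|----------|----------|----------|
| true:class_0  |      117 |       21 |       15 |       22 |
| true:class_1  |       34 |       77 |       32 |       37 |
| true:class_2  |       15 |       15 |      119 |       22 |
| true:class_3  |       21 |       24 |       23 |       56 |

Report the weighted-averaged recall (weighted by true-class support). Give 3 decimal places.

0.568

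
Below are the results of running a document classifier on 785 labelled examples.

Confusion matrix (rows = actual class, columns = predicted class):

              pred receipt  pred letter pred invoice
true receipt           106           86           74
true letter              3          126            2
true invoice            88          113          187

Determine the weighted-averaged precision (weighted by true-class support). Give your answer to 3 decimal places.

0.598

Per-class precision (TP/(TP+FP)):
  receipt: TP=106, FP=3+88=91 → 106/197 = 0.5381
  letter: TP=126, FP=86+113=199 → 126/325 = 0.3877
  invoice: TP=187, FP=74+2=76 → 187/263 = 0.7110
Weighted-precision = Σ (supportᵢ/N)·precisionᵢ with N=785: (266/785)·0.5381 + (131/785)·0.3877 + (388/785)·0.7110 = 0.598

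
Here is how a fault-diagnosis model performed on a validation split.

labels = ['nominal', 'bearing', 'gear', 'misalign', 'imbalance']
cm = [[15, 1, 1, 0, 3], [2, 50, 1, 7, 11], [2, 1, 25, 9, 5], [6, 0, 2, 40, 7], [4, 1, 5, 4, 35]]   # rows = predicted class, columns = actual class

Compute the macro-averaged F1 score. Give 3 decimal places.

Per-class F1 score (2·TP/(2·TP+FP+FN)):
  nominal: TP=15, FP=1+1+0+3=5, FN=2+2+6+4=14 → 30/49 = 0.6122
  bearing: TP=50, FP=2+1+7+11=21, FN=1+1+0+1=3 → 100/124 = 0.8065
  gear: TP=25, FP=2+1+9+5=17, FN=1+1+2+5=9 → 50/76 = 0.6579
  misalign: TP=40, FP=6+0+2+7=15, FN=0+7+9+4=20 → 80/115 = 0.6957
  imbalance: TP=35, FP=4+1+5+4=14, FN=3+11+5+7=26 → 70/110 = 0.6364
Macro-F1 score = mean = (0.6122 + 0.8065 + 0.6579 + 0.6957 + 0.6364) / 5 = 0.682

0.682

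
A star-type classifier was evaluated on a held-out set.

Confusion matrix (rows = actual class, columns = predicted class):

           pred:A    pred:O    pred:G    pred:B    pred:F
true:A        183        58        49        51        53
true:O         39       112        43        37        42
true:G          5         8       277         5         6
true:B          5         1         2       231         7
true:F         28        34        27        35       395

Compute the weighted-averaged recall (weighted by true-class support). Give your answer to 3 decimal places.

Per-class recall (TP/(TP+FN)):
  A: TP=183, FN=58+49+51+53=211 → 183/394 = 0.4645
  O: TP=112, FN=39+43+37+42=161 → 112/273 = 0.4103
  G: TP=277, FN=5+8+5+6=24 → 277/301 = 0.9203
  B: TP=231, FN=5+1+2+7=15 → 231/246 = 0.9390
  F: TP=395, FN=28+34+27+35=124 → 395/519 = 0.7611
Weighted-recall = Σ (supportᵢ/N)·recallᵢ with N=1733: (394/1733)·0.4645 + (273/1733)·0.4103 + (301/1733)·0.9203 + (246/1733)·0.9390 + (519/1733)·0.7611 = 0.691

0.691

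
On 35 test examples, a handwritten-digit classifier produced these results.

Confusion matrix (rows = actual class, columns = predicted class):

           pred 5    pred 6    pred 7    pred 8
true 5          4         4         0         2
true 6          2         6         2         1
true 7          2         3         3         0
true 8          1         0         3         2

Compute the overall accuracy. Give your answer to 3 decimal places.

Accuracy = trace / total = (4+6+3+2=15) / 35 = 15/35 = 0.429

0.429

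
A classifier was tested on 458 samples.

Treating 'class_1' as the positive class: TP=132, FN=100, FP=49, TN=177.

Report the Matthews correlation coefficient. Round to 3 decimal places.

0.360

MCC = (TP·TN − FP·FN) / √((TP+FP)(TP+FN)(TN+FP)(TN+FN))
Numerator = 132·177 − 49·100 = 18464
Denominator = √(181·232·226·277) = √2628783184 = 51271.6606
MCC = 18464 / 51271.6606 = 0.360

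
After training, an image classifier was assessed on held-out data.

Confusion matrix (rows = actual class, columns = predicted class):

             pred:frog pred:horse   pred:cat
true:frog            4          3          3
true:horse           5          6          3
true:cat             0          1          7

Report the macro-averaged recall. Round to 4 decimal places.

Per-class recall (TP/(TP+FN)):
  frog: TP=4, FN=3+3=6 → 4/10 = 0.40000
  horse: TP=6, FN=5+3=8 → 6/14 = 0.42857
  cat: TP=7, FN=0+1=1 → 7/8 = 0.87500
Macro-recall = mean = (0.40000 + 0.42857 + 0.87500) / 3 = 0.5679

0.5679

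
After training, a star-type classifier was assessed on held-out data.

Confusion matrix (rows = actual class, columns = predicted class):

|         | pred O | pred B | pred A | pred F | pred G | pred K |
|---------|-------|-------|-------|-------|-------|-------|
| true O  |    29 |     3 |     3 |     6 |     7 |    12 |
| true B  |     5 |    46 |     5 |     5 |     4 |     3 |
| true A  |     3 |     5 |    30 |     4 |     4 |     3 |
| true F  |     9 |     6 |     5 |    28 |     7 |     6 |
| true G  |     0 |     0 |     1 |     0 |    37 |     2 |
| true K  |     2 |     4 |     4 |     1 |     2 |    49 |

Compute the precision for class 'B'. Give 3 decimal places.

0.719

Treat 'B' as positive and all other classes as negative.
precision = TP/(TP+FP).
B: TP=46, FP=3+5+6+0+4=18 → 46/64 = 0.7188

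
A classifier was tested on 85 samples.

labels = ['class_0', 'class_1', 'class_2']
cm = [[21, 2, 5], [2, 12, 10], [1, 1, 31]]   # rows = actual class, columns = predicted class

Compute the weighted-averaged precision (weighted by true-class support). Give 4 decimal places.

0.7758

Per-class precision (TP/(TP+FP)):
  class_0: TP=21, FP=2+1=3 → 21/24 = 0.87500
  class_1: TP=12, FP=2+1=3 → 12/15 = 0.80000
  class_2: TP=31, FP=5+10=15 → 31/46 = 0.67391
Weighted-precision = Σ (supportᵢ/N)·precisionᵢ with N=85: (28/85)·0.87500 + (24/85)·0.80000 + (33/85)·0.67391 = 0.7758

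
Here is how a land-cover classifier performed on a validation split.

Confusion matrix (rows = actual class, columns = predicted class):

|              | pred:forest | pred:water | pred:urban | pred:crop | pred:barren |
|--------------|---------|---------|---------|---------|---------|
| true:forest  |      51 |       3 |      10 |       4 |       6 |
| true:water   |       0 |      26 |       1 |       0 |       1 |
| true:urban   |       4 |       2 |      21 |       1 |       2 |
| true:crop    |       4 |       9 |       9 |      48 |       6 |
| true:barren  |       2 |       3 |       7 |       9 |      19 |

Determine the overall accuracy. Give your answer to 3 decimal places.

Accuracy = trace / total = (51+26+21+48+19=165) / 248 = 165/248 = 0.665

0.665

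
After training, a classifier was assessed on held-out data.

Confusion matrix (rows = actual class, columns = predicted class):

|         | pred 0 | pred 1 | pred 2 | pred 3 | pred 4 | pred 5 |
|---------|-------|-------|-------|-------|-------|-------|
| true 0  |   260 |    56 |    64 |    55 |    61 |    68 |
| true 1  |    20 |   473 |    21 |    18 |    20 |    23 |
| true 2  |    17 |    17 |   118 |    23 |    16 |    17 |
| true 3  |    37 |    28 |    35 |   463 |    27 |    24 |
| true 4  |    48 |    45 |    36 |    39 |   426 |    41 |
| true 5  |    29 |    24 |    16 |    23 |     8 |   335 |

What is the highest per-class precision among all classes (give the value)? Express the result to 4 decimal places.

Per-class precision (TP/(TP+FP)):
  0: TP=260, FP=20+17+37+48+29=151 → 260/411 = 0.63260
  1: TP=473, FP=56+17+28+45+24=170 → 473/643 = 0.73561
  2: TP=118, FP=64+21+35+36+16=172 → 118/290 = 0.40690
  3: TP=463, FP=55+18+23+39+23=158 → 463/621 = 0.74557
  4: TP=426, FP=61+20+16+27+8=132 → 426/558 = 0.76344
  5: TP=335, FP=68+23+17+24+41=173 → 335/508 = 0.65945
Highest is class '4' with precision = 0.7634.

0.7634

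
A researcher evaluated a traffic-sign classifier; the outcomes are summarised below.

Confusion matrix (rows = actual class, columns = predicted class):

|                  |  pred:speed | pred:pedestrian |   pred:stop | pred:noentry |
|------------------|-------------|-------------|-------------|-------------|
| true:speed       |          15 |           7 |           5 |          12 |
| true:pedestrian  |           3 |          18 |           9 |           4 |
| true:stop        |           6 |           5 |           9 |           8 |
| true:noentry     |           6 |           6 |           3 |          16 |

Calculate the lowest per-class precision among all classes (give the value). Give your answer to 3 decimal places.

Per-class precision (TP/(TP+FP)):
  speed: TP=15, FP=3+6+6=15 → 15/30 = 0.5000
  pedestrian: TP=18, FP=7+5+6=18 → 18/36 = 0.5000
  stop: TP=9, FP=5+9+3=17 → 9/26 = 0.3462
  noentry: TP=16, FP=12+4+8=24 → 16/40 = 0.4000
Lowest is class 'stop' with precision = 0.346.

0.346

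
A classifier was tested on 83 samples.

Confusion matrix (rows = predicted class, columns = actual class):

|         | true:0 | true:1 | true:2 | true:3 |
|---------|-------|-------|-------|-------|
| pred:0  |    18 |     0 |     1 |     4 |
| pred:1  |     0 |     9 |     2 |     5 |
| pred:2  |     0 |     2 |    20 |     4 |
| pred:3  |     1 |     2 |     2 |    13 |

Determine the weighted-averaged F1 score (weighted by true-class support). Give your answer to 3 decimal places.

Per-class F1 score (2·TP/(2·TP+FP+FN)):
  0: TP=18, FP=0+1+4=5, FN=0+0+1=1 → 36/42 = 0.8571
  1: TP=9, FP=0+2+5=7, FN=0+2+2=4 → 18/29 = 0.6207
  2: TP=20, FP=0+2+4=6, FN=1+2+2=5 → 40/51 = 0.7843
  3: TP=13, FP=1+2+2=5, FN=4+5+4=13 → 26/44 = 0.5909
Weighted-F1 score = Σ (supportᵢ/N)·F1 scoreᵢ with N=83: (19/83)·0.8571 + (13/83)·0.6207 + (25/83)·0.7843 + (26/83)·0.5909 = 0.715

0.715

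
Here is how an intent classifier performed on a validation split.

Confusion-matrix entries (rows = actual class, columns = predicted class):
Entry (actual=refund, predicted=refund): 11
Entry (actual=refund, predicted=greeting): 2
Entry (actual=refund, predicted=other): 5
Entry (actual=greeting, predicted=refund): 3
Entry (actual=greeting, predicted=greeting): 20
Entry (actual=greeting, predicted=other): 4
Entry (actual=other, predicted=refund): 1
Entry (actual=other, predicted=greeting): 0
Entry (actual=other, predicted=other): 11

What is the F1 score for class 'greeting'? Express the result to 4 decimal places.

One-vs-rest for 'greeting': TP = diagonal; FP = other classes predicted 'greeting'; FN = 'greeting' predicted as other.
F1 score = 2·TP/(2·TP+FP+FN).
greeting: TP=20, FP=2+0=2, FN=3+4=7 → 40/49 = 0.81633

0.8163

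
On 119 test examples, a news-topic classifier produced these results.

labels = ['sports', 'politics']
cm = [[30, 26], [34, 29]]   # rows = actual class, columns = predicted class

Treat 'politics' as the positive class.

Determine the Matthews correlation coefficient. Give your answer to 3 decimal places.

-0.004

MCC = (TP·TN − FP·FN) / √((TP+FP)(TP+FN)(TN+FP)(TN+FN))
Numerator = 29·30 − 26·34 = -14
Denominator = √(55·63·56·64) = √12418560 = 3523.9977
MCC = -14 / 3523.9977 = -0.004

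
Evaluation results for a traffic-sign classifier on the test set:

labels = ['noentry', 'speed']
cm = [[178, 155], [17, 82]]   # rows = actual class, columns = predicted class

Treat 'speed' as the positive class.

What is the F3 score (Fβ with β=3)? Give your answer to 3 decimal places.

Fβ = (1+β²)·TP / ((1+β²)·TP + β²·FN + FP), with β²=9
= 10·82 / (10·82 + 9·17 + 155) = 0.727

0.727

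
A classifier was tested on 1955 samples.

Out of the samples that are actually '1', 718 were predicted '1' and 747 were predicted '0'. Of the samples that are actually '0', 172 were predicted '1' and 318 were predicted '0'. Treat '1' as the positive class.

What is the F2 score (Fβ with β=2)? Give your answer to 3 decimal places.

0.532

Fβ = (1+β²)·TP / ((1+β²)·TP + β²·FN + FP), with β²=4
= 5·718 / (5·718 + 4·747 + 172) = 0.532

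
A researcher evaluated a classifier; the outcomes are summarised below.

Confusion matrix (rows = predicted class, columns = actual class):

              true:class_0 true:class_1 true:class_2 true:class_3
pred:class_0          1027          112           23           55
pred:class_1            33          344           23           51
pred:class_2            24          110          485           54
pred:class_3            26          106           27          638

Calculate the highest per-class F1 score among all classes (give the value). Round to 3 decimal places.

Per-class F1 score (2·TP/(2·TP+FP+FN)):
  class_0: TP=1027, FP=112+23+55=190, FN=33+24+26=83 → 2054/2327 = 0.8827
  class_1: TP=344, FP=33+23+51=107, FN=112+110+106=328 → 688/1123 = 0.6126
  class_2: TP=485, FP=24+110+54=188, FN=23+23+27=73 → 970/1231 = 0.7880
  class_3: TP=638, FP=26+106+27=159, FN=55+51+54=160 → 1276/1595 = 0.8000
Highest is class 'class_0' with F1 score = 0.883.

0.883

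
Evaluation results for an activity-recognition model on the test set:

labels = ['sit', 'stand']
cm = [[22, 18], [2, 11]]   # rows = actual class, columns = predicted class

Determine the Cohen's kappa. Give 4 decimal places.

0.2799

Observed agreement pₒ = trace/N = 33/53 = 0.62264
Expected agreement pₑ = Σ (rowᵢ·colᵢ)/N² = (40·24 + 13·29)/53² = 0.47597
κ = (pₒ − pₑ)/(1 − pₑ) = (0.62264 − 0.47597)/(1 − 0.47597) = 0.2799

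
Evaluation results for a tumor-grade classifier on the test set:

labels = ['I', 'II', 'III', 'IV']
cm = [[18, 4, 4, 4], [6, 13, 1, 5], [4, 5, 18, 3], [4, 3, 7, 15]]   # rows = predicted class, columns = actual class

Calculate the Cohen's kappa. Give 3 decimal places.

Observed agreement pₒ = trace/N = 64/114 = 0.5614
Expected agreement pₑ = Σ (rowᵢ·colᵢ)/N² = (32·30 + 25·25 + 30·30 + 27·29)/114² = 0.2515
κ = (pₒ − pₑ)/(1 − pₑ) = (0.5614 − 0.2515)/(1 − 0.2515) = 0.414

0.414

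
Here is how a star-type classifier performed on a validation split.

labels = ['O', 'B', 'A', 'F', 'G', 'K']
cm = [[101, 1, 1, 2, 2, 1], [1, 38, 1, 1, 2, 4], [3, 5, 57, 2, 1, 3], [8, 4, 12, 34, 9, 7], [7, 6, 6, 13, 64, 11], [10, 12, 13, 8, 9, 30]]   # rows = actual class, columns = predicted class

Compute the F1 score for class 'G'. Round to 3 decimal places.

Take TP from the diagonal, FP from the rest of the 'G' prediction marginal, FN from the rest of the 'G' actual marginal.
F1 score = 2·TP/(2·TP+FP+FN).
G: TP=64, FP=2+2+1+9+9=23, FN=7+6+6+13+11=43 → 128/194 = 0.6598

0.660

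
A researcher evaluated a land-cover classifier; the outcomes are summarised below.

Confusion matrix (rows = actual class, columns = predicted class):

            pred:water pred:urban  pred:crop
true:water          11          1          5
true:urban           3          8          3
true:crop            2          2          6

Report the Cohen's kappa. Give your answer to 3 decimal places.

Observed agreement pₒ = trace/N = 25/41 = 0.6098
Expected agreement pₑ = Σ (rowᵢ·colᵢ)/N² = (17·16 + 14·11 + 10·14)/41² = 0.3367
κ = (pₒ − pₑ)/(1 − pₑ) = (0.6098 − 0.3367)/(1 − 0.3367) = 0.412

0.412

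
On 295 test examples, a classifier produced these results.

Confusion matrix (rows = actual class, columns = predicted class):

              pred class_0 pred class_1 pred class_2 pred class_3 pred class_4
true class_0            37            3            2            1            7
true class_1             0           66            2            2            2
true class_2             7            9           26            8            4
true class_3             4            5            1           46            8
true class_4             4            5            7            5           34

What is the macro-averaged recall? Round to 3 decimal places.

0.695

Per-class recall (TP/(TP+FN)):
  class_0: TP=37, FN=3+2+1+7=13 → 37/50 = 0.7400
  class_1: TP=66, FN=0+2+2+2=6 → 66/72 = 0.9167
  class_2: TP=26, FN=7+9+8+4=28 → 26/54 = 0.4815
  class_3: TP=46, FN=4+5+1+8=18 → 46/64 = 0.7188
  class_4: TP=34, FN=4+5+7+5=21 → 34/55 = 0.6182
Macro-recall = mean = (0.7400 + 0.9167 + 0.4815 + 0.7188 + 0.6182) / 5 = 0.695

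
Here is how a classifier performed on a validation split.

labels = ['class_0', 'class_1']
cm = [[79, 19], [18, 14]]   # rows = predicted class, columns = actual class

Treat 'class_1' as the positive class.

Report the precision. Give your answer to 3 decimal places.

0.438

Precision = TP/(TP+FP) = 14/(14+18) = 14/32 = 0.438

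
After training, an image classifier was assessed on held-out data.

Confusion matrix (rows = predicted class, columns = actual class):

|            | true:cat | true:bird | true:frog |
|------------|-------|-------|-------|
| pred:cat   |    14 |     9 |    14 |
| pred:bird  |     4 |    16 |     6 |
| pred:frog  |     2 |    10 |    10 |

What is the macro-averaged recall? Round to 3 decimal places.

Per-class recall (TP/(TP+FN)):
  cat: TP=14, FN=4+2=6 → 14/20 = 0.7000
  bird: TP=16, FN=9+10=19 → 16/35 = 0.4571
  frog: TP=10, FN=14+6=20 → 10/30 = 0.3333
Macro-recall = mean = (0.7000 + 0.4571 + 0.3333) / 3 = 0.497

0.497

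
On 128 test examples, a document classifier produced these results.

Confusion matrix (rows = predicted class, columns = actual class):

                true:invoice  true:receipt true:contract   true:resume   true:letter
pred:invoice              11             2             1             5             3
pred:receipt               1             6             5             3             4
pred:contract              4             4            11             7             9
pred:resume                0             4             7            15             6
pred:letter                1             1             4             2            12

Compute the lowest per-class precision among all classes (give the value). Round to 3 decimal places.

0.314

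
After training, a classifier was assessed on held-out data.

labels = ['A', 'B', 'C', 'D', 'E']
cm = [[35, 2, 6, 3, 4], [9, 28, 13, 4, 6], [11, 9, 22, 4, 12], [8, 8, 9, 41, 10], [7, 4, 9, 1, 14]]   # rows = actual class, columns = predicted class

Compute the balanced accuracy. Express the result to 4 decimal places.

0.4971

Balanced accuracy = mean of per-class recall.
  A: recall = 35/50 = 0.70000
  B: recall = 28/60 = 0.46667
  C: recall = 22/58 = 0.37931
  D: recall = 41/76 = 0.53947
  E: recall = 14/35 = 0.40000
Mean = (0.70000 + 0.46667 + 0.37931 + 0.53947 + 0.40000) / 5 = 0.4971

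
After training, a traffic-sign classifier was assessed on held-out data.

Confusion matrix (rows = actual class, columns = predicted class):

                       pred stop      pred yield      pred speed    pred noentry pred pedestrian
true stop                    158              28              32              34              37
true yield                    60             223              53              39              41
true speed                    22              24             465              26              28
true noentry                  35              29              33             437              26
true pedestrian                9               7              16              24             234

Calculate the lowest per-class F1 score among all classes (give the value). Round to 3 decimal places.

0.551

Per-class F1 score (2·TP/(2·TP+FP+FN)):
  stop: TP=158, FP=60+22+35+9=126, FN=28+32+34+37=131 → 316/573 = 0.5515
  yield: TP=223, FP=28+24+29+7=88, FN=60+53+39+41=193 → 446/727 = 0.6135
  speed: TP=465, FP=32+53+33+16=134, FN=22+24+26+28=100 → 930/1164 = 0.7990
  noentry: TP=437, FP=34+39+26+24=123, FN=35+29+33+26=123 → 874/1120 = 0.7804
  pedestrian: TP=234, FP=37+41+28+26=132, FN=9+7+16+24=56 → 468/656 = 0.7134
Lowest is class 'stop' with F1 score = 0.551.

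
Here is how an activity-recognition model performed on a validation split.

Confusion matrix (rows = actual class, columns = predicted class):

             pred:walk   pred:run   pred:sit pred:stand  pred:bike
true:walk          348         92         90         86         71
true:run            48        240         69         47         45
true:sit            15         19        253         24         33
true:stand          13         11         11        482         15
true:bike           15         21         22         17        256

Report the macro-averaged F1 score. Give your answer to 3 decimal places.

Per-class F1 score (2·TP/(2·TP+FP+FN)):
  walk: TP=348, FP=48+15+13+15=91, FN=92+90+86+71=339 → 696/1126 = 0.6181
  run: TP=240, FP=92+19+11+21=143, FN=48+69+47+45=209 → 480/832 = 0.5769
  sit: TP=253, FP=90+69+11+22=192, FN=15+19+24+33=91 → 506/789 = 0.6413
  stand: TP=482, FP=86+47+24+17=174, FN=13+11+11+15=50 → 964/1188 = 0.8114
  bike: TP=256, FP=71+45+33+15=164, FN=15+21+22+17=75 → 512/751 = 0.6818
Macro-F1 score = mean = (0.6181 + 0.5769 + 0.6413 + 0.8114 + 0.6818) / 5 = 0.666

0.666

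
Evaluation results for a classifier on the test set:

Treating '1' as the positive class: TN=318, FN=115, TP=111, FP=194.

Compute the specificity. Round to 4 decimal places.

0.6211

Specificity = TN/(TN+FP) = 318/(318+194) = 0.6211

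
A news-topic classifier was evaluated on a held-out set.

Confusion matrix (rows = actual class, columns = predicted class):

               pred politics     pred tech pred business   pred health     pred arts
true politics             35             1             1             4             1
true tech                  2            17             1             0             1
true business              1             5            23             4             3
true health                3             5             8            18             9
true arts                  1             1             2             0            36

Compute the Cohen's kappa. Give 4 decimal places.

0.6342

Observed agreement pₒ = trace/N = 129/182 = 0.70879
Expected agreement pₑ = Σ (rowᵢ·colᵢ)/N² = (42·42 + 21·29 + 36·35 + 43·26 + 40·50)/182² = 0.20381
κ = (pₒ − pₑ)/(1 − pₑ) = (0.70879 − 0.20381)/(1 − 0.20381) = 0.6342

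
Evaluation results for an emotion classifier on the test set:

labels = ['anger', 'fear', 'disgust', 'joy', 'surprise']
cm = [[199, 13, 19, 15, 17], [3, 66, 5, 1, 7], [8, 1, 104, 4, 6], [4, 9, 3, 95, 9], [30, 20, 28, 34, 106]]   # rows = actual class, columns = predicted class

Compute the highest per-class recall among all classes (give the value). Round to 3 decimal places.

Per-class recall (TP/(TP+FN)):
  anger: TP=199, FN=13+19+15+17=64 → 199/263 = 0.7567
  fear: TP=66, FN=3+5+1+7=16 → 66/82 = 0.8049
  disgust: TP=104, FN=8+1+4+6=19 → 104/123 = 0.8455
  joy: TP=95, FN=4+9+3+9=25 → 95/120 = 0.7917
  surprise: TP=106, FN=30+20+28+34=112 → 106/218 = 0.4862
Highest is class 'disgust' with recall = 0.846.

0.846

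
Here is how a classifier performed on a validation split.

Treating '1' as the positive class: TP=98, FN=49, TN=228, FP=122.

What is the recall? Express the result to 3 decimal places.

Recall = TP/(TP+FN) = 98/(98+49) = 98/147 = 0.667

0.667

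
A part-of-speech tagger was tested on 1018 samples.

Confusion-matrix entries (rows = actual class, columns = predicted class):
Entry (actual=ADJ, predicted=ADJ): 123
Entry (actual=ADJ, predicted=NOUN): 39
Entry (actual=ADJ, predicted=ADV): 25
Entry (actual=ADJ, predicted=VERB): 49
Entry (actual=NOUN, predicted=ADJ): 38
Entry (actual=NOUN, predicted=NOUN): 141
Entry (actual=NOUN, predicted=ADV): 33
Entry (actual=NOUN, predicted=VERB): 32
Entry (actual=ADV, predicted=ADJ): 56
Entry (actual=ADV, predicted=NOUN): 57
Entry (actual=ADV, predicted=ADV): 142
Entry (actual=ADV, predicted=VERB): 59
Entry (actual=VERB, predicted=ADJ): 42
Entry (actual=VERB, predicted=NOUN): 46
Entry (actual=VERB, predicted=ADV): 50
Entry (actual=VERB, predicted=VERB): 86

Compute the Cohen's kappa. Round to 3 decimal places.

0.311

Observed agreement pₒ = trace/N = 492/1018 = 0.4833
Expected agreement pₑ = Σ (rowᵢ·colᵢ)/N² = (236·259 + 244·283 + 314·250 + 224·226)/1018² = 0.2502
κ = (pₒ − pₑ)/(1 − pₑ) = (0.4833 − 0.2502)/(1 − 0.2502) = 0.311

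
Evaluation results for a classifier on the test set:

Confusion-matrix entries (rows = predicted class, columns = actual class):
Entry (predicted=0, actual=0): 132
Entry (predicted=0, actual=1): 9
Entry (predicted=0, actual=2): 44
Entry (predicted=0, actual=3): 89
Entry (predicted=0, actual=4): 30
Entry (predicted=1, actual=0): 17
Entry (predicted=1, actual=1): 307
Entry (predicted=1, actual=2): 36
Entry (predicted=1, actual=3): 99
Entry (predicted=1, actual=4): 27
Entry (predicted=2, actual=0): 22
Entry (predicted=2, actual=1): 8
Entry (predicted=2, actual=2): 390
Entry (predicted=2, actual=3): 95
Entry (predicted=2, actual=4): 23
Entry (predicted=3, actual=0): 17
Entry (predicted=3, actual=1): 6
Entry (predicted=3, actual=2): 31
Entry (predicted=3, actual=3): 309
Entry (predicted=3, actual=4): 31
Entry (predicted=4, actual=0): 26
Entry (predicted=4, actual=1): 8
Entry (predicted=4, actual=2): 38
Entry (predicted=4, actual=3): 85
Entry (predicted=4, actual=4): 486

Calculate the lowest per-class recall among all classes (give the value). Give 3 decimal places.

0.456

Per-class recall (TP/(TP+FN)):
  0: TP=132, FN=17+22+17+26=82 → 132/214 = 0.6168
  1: TP=307, FN=9+8+6+8=31 → 307/338 = 0.9083
  2: TP=390, FN=44+36+31+38=149 → 390/539 = 0.7236
  3: TP=309, FN=89+99+95+85=368 → 309/677 = 0.4564
  4: TP=486, FN=30+27+23+31=111 → 486/597 = 0.8141
Lowest is class '3' with recall = 0.456.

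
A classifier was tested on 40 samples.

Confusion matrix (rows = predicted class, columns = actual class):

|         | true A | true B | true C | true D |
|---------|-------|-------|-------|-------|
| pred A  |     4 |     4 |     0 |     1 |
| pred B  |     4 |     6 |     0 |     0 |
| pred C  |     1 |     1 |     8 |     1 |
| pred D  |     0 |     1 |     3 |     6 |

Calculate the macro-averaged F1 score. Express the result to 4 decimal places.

Per-class F1 score (2·TP/(2·TP+FP+FN)):
  A: TP=4, FP=4+0+1=5, FN=4+1+0=5 → 8/18 = 0.44444
  B: TP=6, FP=4+0+0=4, FN=4+1+1=6 → 12/22 = 0.54545
  C: TP=8, FP=1+1+1=3, FN=0+0+3=3 → 16/22 = 0.72727
  D: TP=6, FP=0+1+3=4, FN=1+0+1=2 → 12/18 = 0.66667
Macro-F1 score = mean = (0.44444 + 0.54545 + 0.72727 + 0.66667) / 4 = 0.5960

0.5960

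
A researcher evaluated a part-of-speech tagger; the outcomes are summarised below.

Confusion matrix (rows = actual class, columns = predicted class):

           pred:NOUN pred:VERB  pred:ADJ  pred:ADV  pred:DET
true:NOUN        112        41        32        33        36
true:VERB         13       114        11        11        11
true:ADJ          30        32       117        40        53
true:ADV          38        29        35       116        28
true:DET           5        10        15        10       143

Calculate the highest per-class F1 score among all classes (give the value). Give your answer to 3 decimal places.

Per-class F1 score (2·TP/(2·TP+FP+FN)):
  NOUN: TP=112, FP=13+30+38+5=86, FN=41+32+33+36=142 → 224/452 = 0.4956
  VERB: TP=114, FP=41+32+29+10=112, FN=13+11+11+11=46 → 228/386 = 0.5907
  ADJ: TP=117, FP=32+11+35+15=93, FN=30+32+40+53=155 → 234/482 = 0.4855
  ADV: TP=116, FP=33+11+40+10=94, FN=38+29+35+28=130 → 232/456 = 0.5088
  DET: TP=143, FP=36+11+53+28=128, FN=5+10+15+10=40 → 286/454 = 0.6300
Highest is class 'DET' with F1 score = 0.630.

0.630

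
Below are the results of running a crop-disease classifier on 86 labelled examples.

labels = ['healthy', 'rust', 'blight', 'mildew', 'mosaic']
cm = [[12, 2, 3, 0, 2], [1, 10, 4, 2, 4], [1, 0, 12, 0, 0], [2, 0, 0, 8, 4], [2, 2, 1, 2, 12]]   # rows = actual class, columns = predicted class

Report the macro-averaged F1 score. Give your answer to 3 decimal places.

Per-class F1 score (2·TP/(2·TP+FP+FN)):
  healthy: TP=12, FP=1+1+2+2=6, FN=2+3+0+2=7 → 24/37 = 0.6486
  rust: TP=10, FP=2+0+0+2=4, FN=1+4+2+4=11 → 20/35 = 0.5714
  blight: TP=12, FP=3+4+0+1=8, FN=1+0+0+0=1 → 24/33 = 0.7273
  mildew: TP=8, FP=0+2+0+2=4, FN=2+0+0+4=6 → 16/26 = 0.6154
  mosaic: TP=12, FP=2+4+0+4=10, FN=2+2+1+2=7 → 24/41 = 0.5854
Macro-F1 score = mean = (0.6486 + 0.5714 + 0.7273 + 0.6154 + 0.5854) / 5 = 0.630

0.630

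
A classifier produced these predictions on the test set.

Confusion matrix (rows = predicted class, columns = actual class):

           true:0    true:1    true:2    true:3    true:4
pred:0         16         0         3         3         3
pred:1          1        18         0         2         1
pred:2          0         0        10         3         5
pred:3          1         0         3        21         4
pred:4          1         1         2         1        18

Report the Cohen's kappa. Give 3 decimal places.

0.635

Observed agreement pₒ = trace/N = 83/117 = 0.7094
Expected agreement pₑ = Σ (rowᵢ·colᵢ)/N² = (19·25 + 19·22 + 18·18 + 30·29 + 31·23)/117² = 0.2045
κ = (pₒ − pₑ)/(1 − pₑ) = (0.7094 − 0.2045)/(1 − 0.2045) = 0.635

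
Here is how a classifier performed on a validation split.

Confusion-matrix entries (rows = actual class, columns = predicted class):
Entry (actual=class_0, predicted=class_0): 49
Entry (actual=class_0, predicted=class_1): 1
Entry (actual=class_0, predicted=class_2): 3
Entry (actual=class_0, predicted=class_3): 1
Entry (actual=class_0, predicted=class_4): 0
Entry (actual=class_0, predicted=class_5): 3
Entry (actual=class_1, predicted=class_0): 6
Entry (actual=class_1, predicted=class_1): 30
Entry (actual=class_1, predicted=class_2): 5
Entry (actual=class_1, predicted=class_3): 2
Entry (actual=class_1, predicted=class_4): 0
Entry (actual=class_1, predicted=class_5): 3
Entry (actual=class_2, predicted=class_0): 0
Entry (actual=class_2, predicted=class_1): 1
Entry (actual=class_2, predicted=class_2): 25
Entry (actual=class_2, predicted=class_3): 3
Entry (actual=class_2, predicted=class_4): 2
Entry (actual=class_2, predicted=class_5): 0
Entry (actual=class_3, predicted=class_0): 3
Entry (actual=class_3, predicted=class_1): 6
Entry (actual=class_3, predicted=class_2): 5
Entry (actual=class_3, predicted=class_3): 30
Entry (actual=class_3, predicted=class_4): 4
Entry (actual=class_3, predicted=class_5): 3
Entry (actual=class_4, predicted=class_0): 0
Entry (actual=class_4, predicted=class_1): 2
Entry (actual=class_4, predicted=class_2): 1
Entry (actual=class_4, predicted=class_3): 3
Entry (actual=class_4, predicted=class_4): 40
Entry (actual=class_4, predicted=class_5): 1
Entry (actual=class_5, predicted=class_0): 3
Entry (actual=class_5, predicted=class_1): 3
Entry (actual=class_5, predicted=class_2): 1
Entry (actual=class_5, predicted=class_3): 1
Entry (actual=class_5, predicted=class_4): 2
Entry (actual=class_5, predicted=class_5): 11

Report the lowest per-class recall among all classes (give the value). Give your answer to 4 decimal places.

0.5238

Per-class recall (TP/(TP+FN)):
  class_0: TP=49, FN=1+3+1+0+3=8 → 49/57 = 0.85965
  class_1: TP=30, FN=6+5+2+0+3=16 → 30/46 = 0.65217
  class_2: TP=25, FN=0+1+3+2+0=6 → 25/31 = 0.80645
  class_3: TP=30, FN=3+6+5+4+3=21 → 30/51 = 0.58824
  class_4: TP=40, FN=0+2+1+3+1=7 → 40/47 = 0.85106
  class_5: TP=11, FN=3+3+1+1+2=10 → 11/21 = 0.52381
Lowest is class 'class_5' with recall = 0.5238.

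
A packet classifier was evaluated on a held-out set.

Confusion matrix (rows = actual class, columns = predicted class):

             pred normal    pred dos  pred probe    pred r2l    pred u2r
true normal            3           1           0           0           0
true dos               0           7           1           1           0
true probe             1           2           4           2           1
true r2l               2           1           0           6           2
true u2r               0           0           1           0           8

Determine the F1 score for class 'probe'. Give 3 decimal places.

One-vs-rest for 'probe': TP = diagonal; FP = other classes predicted 'probe'; FN = 'probe' predicted as other.
F1 score = 2·TP/(2·TP+FP+FN).
probe: TP=4, FP=0+1+0+1=2, FN=1+2+2+1=6 → 8/16 = 0.5000

0.500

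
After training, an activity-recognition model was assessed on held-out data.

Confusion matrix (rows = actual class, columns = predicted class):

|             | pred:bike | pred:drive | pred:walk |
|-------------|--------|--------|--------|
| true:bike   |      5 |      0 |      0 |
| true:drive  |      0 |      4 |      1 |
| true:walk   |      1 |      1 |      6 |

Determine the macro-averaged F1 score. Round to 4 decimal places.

0.8364

Per-class F1 score (2·TP/(2·TP+FP+FN)):
  bike: TP=5, FP=0+1=1, FN=0+0=0 → 10/11 = 0.90909
  drive: TP=4, FP=0+1=1, FN=0+1=1 → 8/10 = 0.80000
  walk: TP=6, FP=0+1=1, FN=1+1=2 → 12/15 = 0.80000
Macro-F1 score = mean = (0.90909 + 0.80000 + 0.80000) / 3 = 0.8364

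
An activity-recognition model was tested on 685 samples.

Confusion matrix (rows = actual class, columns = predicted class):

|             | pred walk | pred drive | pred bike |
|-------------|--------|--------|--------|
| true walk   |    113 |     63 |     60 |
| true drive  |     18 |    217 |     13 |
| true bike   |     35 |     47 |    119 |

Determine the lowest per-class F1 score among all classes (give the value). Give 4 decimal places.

Per-class F1 score (2·TP/(2·TP+FP+FN)):
  walk: TP=113, FP=18+35=53, FN=63+60=123 → 226/402 = 0.56219
  drive: TP=217, FP=63+47=110, FN=18+13=31 → 434/575 = 0.75478
  bike: TP=119, FP=60+13=73, FN=35+47=82 → 238/393 = 0.60560
Lowest is class 'walk' with F1 score = 0.5622.

0.5622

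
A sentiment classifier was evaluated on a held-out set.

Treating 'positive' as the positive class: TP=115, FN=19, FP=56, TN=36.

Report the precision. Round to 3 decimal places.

Precision = TP/(TP+FP) = 115/(115+56) = 115/171 = 0.673

0.673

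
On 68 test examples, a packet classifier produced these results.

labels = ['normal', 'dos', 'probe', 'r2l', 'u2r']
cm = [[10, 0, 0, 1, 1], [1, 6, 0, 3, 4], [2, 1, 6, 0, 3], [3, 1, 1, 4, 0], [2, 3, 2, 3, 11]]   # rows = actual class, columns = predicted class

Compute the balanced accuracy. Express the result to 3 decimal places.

0.546

Balanced accuracy = mean of per-class recall.
  normal: recall = 10/12 = 0.8333
  dos: recall = 6/14 = 0.4286
  probe: recall = 6/12 = 0.5000
  r2l: recall = 4/9 = 0.4444
  u2r: recall = 11/21 = 0.5238
Mean = (0.8333 + 0.4286 + 0.5000 + 0.4444 + 0.5238) / 5 = 0.546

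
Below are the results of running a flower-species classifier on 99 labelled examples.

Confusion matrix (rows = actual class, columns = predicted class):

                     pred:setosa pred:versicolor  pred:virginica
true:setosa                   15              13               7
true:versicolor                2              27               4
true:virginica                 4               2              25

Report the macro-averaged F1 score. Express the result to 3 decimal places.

Per-class F1 score (2·TP/(2·TP+FP+FN)):
  setosa: TP=15, FP=2+4=6, FN=13+7=20 → 30/56 = 0.5357
  versicolor: TP=27, FP=13+2=15, FN=2+4=6 → 54/75 = 0.7200
  virginica: TP=25, FP=7+4=11, FN=4+2=6 → 50/67 = 0.7463
Macro-F1 score = mean = (0.5357 + 0.7200 + 0.7463) / 3 = 0.667

0.667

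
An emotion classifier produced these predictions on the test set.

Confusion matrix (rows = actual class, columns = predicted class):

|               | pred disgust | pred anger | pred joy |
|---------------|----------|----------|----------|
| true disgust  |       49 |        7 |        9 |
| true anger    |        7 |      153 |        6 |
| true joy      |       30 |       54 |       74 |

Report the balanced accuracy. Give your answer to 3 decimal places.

Balanced accuracy = mean of per-class recall.
  disgust: recall = 49/65 = 0.7538
  anger: recall = 153/166 = 0.9217
  joy: recall = 74/158 = 0.4684
Mean = (0.7538 + 0.9217 + 0.4684) / 3 = 0.715

0.715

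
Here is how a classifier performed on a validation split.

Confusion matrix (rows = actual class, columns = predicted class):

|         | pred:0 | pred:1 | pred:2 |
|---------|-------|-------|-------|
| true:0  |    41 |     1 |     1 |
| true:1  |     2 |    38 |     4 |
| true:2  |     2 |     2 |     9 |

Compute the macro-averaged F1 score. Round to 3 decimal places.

0.831

Per-class F1 score (2·TP/(2·TP+FP+FN)):
  0: TP=41, FP=2+2=4, FN=1+1=2 → 82/88 = 0.9318
  1: TP=38, FP=1+2=3, FN=2+4=6 → 76/85 = 0.8941
  2: TP=9, FP=1+4=5, FN=2+2=4 → 18/27 = 0.6667
Macro-F1 score = mean = (0.9318 + 0.8941 + 0.6667) / 3 = 0.831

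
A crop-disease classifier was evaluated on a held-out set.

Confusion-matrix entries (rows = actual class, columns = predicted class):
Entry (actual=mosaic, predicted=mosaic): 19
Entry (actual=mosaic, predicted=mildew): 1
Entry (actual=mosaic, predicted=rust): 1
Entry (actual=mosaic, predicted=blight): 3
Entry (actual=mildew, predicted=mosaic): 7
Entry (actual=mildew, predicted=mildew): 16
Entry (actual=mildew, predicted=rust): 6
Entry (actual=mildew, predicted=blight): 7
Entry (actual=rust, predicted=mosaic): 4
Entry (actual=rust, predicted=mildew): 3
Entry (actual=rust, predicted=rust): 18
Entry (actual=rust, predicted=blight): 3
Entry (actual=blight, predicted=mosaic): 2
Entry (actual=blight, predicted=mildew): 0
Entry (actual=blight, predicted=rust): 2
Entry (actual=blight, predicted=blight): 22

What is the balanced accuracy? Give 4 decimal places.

0.6813

Balanced accuracy = mean of per-class recall.
  mosaic: recall = 19/24 = 0.79167
  mildew: recall = 16/36 = 0.44444
  rust: recall = 18/28 = 0.64286
  blight: recall = 22/26 = 0.84615
Mean = (0.79167 + 0.44444 + 0.64286 + 0.84615) / 4 = 0.6813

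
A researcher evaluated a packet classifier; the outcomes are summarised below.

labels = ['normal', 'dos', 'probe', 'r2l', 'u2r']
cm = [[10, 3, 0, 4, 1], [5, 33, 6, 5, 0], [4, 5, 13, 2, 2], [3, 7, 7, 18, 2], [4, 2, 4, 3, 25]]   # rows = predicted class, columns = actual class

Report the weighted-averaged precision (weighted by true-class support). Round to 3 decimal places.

0.586

Per-class precision (TP/(TP+FP)):
  normal: TP=10, FP=3+0+4+1=8 → 10/18 = 0.5556
  dos: TP=33, FP=5+6+5+0=16 → 33/49 = 0.6735
  probe: TP=13, FP=4+5+2+2=13 → 13/26 = 0.5000
  r2l: TP=18, FP=3+7+7+2=19 → 18/37 = 0.4865
  u2r: TP=25, FP=4+2+4+3=13 → 25/38 = 0.6579
Weighted-precision = Σ (supportᵢ/N)·precisionᵢ with N=168: (26/168)·0.5556 + (50/168)·0.6735 + (30/168)·0.5000 + (32/168)·0.4865 + (30/168)·0.6579 = 0.586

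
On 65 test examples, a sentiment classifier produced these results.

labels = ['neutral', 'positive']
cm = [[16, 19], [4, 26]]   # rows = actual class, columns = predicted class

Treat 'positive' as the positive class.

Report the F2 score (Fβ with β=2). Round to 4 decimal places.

Fβ = (1+β²)·TP / ((1+β²)·TP + β²·FN + FP), with β²=4
= 5·26 / (5·26 + 4·4 + 19) = 0.7879

0.7879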